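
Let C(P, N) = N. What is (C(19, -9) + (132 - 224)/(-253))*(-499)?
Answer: 47405/11 ≈ 4309.5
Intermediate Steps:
(C(19, -9) + (132 - 224)/(-253))*(-499) = (-9 + (132 - 224)/(-253))*(-499) = (-9 - 92*(-1/253))*(-499) = (-9 + 4/11)*(-499) = -95/11*(-499) = 47405/11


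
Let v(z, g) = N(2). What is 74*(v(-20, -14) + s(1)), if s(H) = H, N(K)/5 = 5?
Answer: 1924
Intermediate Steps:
N(K) = 25 (N(K) = 5*5 = 25)
v(z, g) = 25
74*(v(-20, -14) + s(1)) = 74*(25 + 1) = 74*26 = 1924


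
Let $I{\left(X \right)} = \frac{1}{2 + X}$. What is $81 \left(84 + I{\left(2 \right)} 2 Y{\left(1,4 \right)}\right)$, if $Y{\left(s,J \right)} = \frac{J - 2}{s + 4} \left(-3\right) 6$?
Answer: $\frac{32562}{5} \approx 6512.4$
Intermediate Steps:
$Y{\left(s,J \right)} = - \frac{18 \left(-2 + J\right)}{4 + s}$ ($Y{\left(s,J \right)} = \frac{-2 + J}{4 + s} \left(-3\right) 6 = - \frac{3 \left(-2 + J\right)}{4 + s} 6 = - \frac{18 \left(-2 + J\right)}{4 + s}$)
$81 \left(84 + I{\left(2 \right)} 2 Y{\left(1,4 \right)}\right) = 81 \left(84 + \frac{1}{2 + 2} \cdot 2 \frac{18 \left(2 - 4\right)}{4 + 1}\right) = 81 \left(84 + \frac{1}{4} \cdot 2 \frac{18 \left(2 - 4\right)}{5}\right) = 81 \left(84 + \frac{1}{4} \cdot 2 \cdot 18 \cdot \frac{1}{5} \left(-2\right)\right) = 81 \left(84 + \frac{1}{2} \left(- \frac{36}{5}\right)\right) = 81 \left(84 - \frac{18}{5}\right) = 81 \cdot \frac{402}{5} = \frac{32562}{5}$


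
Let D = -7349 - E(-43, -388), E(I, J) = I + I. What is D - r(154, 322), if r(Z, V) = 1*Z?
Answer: -7417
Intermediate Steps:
E(I, J) = 2*I
r(Z, V) = Z
D = -7263 (D = -7349 - 2*(-43) = -7349 - 1*(-86) = -7349 + 86 = -7263)
D - r(154, 322) = -7263 - 1*154 = -7263 - 154 = -7417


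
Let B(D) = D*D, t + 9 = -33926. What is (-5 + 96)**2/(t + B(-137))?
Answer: -8281/15166 ≈ -0.54602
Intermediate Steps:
t = -33935 (t = -9 - 33926 = -33935)
B(D) = D**2
(-5 + 96)**2/(t + B(-137)) = (-5 + 96)**2/(-33935 + (-137)**2) = 91**2/(-33935 + 18769) = 8281/(-15166) = 8281*(-1/15166) = -8281/15166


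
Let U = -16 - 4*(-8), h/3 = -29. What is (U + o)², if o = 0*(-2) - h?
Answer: 10609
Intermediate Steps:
h = -87 (h = 3*(-29) = -87)
U = 16 (U = -16 + 32 = 16)
o = 87 (o = 0*(-2) - 1*(-87) = 0 + 87 = 87)
(U + o)² = (16 + 87)² = 103² = 10609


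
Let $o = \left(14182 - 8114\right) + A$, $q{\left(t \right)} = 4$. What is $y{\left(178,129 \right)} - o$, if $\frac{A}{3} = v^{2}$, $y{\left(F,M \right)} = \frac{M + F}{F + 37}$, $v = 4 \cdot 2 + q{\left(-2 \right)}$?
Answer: $- \frac{1397193}{215} \approx -6498.6$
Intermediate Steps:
$v = 12$ ($v = 4 \cdot 2 + 4 = 8 + 4 = 12$)
$y{\left(F,M \right)} = \frac{F + M}{37 + F}$
$A = 432$ ($A = 3 \cdot 12^{2} = 3 \cdot 144 = 432$)
$o = 6500$ ($o = \left(14182 - 8114\right) + 432 = 6068 + 432 = 6500$)
$y{\left(178,129 \right)} - o = \frac{178 + 129}{37 + 178} - 6500 = \frac{1}{215} \cdot 307 - 6500 = \frac{307}{215} - 6500 = - \frac{1397193}{215}$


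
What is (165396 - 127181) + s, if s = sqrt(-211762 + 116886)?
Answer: 38215 + 2*I*sqrt(23719) ≈ 38215.0 + 308.02*I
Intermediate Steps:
s = 2*I*sqrt(23719) (s = sqrt(-94876) = 2*I*sqrt(23719) ≈ 308.02*I)
(165396 - 127181) + s = (165396 - 127181) + 2*I*sqrt(23719) = 38215 + 2*I*sqrt(23719)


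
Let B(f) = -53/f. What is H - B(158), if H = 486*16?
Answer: 1228661/158 ≈ 7776.3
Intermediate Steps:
H = 7776
H - B(158) = 7776 - (-53)/158 = 7776 - 1*(-53/158) = 7776 + 53/158 = 1228661/158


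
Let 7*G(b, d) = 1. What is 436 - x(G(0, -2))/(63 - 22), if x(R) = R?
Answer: 125131/287 ≈ 436.00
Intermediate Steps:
G(b, d) = 1/7 (G(b, d) = (1/7)*1 = 1/7)
436 - x(G(0, -2))/(63 - 22) = 436 - 1/(7*(63 - 22)) = 436 - 1/(7*41) = 436 - 1*1/287 = 436 - 1/287 = 125131/287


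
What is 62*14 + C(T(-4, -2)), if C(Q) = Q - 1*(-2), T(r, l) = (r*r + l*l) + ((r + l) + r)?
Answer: 880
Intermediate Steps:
T(r, l) = l + l² + r² + 2*r (T(r, l) = (r² + l²) + ((l + r) + r) = (l² + r²) + (l + 2*r) = l + l² + r² + 2*r)
C(Q) = 2 + Q (C(Q) = Q + 2 = 2 + Q)
62*14 + C(T(-4, -2)) = 62*14 + (2 + (-2 + (-2)² + (-4)² + 2*(-4))) = 868 + (2 + (-2 + 4 + 16 - 8)) = 868 + (2 + 10) = 868 + 12 = 880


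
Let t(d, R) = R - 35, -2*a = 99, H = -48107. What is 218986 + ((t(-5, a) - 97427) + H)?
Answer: 146735/2 ≈ 73368.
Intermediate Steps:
a = -99/2 (a = -1/2*99 = -99/2 ≈ -49.500)
t(d, R) = -35 + R
218986 + ((t(-5, a) - 97427) + H) = 218986 + (((-35 - 99/2) - 97427) - 48107) = 218986 + ((-169/2 - 97427) - 48107) = 218986 + (-195023/2 - 48107) = 218986 - 291237/2 = 146735/2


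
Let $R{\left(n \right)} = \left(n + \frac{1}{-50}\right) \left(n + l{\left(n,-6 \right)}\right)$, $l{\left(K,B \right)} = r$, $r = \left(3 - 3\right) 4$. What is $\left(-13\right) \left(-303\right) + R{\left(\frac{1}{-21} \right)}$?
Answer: $\frac{86855021}{22050} \approx 3939.0$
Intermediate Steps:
$r = 0$ ($r = 0 \cdot 4 = 0$)
$l{\left(K,B \right)} = 0$
$R{\left(n \right)} = n \left(- \frac{1}{50} + n\right)$ ($R{\left(n \right)} = \left(n + \frac{1}{-50}\right) \left(n + 0\right) = \left(n - \frac{1}{50}\right) n = \left(- \frac{1}{50} + n\right) n = n \left(- \frac{1}{50} + n\right)$)
$\left(-13\right) \left(-303\right) + R{\left(\frac{1}{-21} \right)} = \left(-13\right) \left(-303\right) + \frac{- \frac{1}{50} + \frac{1}{-21}}{-21} = 3939 - \frac{- \frac{1}{50} - \frac{1}{21}}{21} = 3939 - - \frac{71}{22050} = 3939 + \frac{71}{22050} = \frac{86855021}{22050}$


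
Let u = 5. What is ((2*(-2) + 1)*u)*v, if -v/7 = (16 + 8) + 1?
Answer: 2625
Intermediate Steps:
v = -175 (v = -7*((16 + 8) + 1) = -7*(24 + 1) = -7*25 = -175)
((2*(-2) + 1)*u)*v = ((2*(-2) + 1)*5)*(-175) = ((-4 + 1)*5)*(-175) = -3*5*(-175) = -15*(-175) = 2625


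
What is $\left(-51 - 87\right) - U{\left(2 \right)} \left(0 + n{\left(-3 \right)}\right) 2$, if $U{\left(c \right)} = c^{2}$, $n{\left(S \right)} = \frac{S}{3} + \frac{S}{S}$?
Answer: $-138$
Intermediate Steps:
$n{\left(S \right)} = 1 + \frac{S}{3}$ ($n{\left(S \right)} = S \frac{1}{3} + 1 = \frac{S}{3} + 1 = 1 + \frac{S}{3}$)
$\left(-51 - 87\right) - U{\left(2 \right)} \left(0 + n{\left(-3 \right)}\right) 2 = \left(-51 - 87\right) - 2^{2} \left(0 + \left(1 + \frac{1}{3} \left(-3\right)\right)\right) 2 = \left(-51 - 87\right) - 4 \left(0 + \left(1 - 1\right)\right) 2 = -138 - 4 \left(0 + 0\right) 2 = -138 - 4 \cdot 0 \cdot 2 = -138 - 0 \cdot 2 = -138 - 0 = -138 + 0 = -138$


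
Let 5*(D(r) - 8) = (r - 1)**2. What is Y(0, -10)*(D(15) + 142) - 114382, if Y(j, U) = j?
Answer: -114382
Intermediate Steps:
D(r) = 8 + (-1 + r)**2/5 (D(r) = 8 + (r - 1)**2/5 = 8 + (-1 + r)**2/5)
Y(0, -10)*(D(15) + 142) - 114382 = 0*((8 + (-1 + 15)**2/5) + 142) - 114382 = 0*((8 + (1/5)*14**2) + 142) - 114382 = 0*((8 + (1/5)*196) + 142) - 114382 = 0*((8 + 196/5) + 142) - 114382 = 0*(236/5 + 142) - 114382 = 0*(946/5) - 114382 = 0 - 114382 = -114382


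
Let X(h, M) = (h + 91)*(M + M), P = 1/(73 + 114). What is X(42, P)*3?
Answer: 798/187 ≈ 4.2674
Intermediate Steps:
P = 1/187 ≈ 0.0053476
X(h, M) = 2*M*(91 + h) (X(h, M) = (91 + h)*(2*M) = 2*M*(91 + h))
X(42, P)*3 = (2*(1/187)*(91 + 42))*3 = (2*(1/187)*133)*3 = (266/187)*3 = 798/187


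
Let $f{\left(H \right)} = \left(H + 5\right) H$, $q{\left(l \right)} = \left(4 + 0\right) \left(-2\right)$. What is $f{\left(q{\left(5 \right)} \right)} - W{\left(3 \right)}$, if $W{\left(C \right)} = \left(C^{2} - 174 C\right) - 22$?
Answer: $559$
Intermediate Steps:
$q{\left(l \right)} = -8$ ($q{\left(l \right)} = 4 \left(-2\right) = -8$)
$f{\left(H \right)} = H \left(5 + H\right)$ ($f{\left(H \right)} = \left(5 + H\right) H = H \left(5 + H\right)$)
$W{\left(C \right)} = -22 + C^{2} - 174 C$
$f{\left(q{\left(5 \right)} \right)} - W{\left(3 \right)} = - 8 \left(5 - 8\right) - \left(-22 + 3^{2} - 522\right) = \left(-8\right) \left(-3\right) - \left(-22 + 9 - 522\right) = 24 - -535 = 24 + 535 = 559$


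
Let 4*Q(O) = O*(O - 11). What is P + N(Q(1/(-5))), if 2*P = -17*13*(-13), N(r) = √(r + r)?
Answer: 2873/2 + 2*√7/5 ≈ 1437.6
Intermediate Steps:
Q(O) = O*(-11 + O)/4 (Q(O) = (O*(O - 11))/4 = (O*(-11 + O))/4 = O*(-11 + O)/4)
N(r) = √2*√r (N(r) = √(2*r) = √2*√r)
P = 2873/2 (P = (-17*13*(-13))/2 = (-221*(-13))/2 = (½)*2873 = 2873/2 ≈ 1436.5)
P + N(Q(1/(-5))) = 2873/2 + √2*√((¼)*(-11 + 1/(-5))/(-5)) = 2873/2 + √2*√((¼)*(-⅕)*(-11 - ⅕)) = 2873/2 + √2*√((¼)*(-⅕)*(-56/5)) = 2873/2 + √2*√(14/25) = 2873/2 + √2*(√14/5) = 2873/2 + 2*√7/5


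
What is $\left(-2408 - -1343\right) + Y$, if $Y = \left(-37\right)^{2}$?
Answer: $304$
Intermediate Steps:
$Y = 1369$
$\left(-2408 - -1343\right) + Y = \left(-2408 - -1343\right) + 1369 = \left(-2408 + 1343\right) + 1369 = -1065 + 1369 = 304$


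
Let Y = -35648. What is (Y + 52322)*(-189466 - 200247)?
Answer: -6498074562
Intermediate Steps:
(Y + 52322)*(-189466 - 200247) = (-35648 + 52322)*(-189466 - 200247) = 16674*(-389713) = -6498074562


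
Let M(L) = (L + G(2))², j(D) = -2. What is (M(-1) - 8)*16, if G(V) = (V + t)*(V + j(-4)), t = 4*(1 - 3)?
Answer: -112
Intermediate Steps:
t = -8 (t = 4*(-2) = -8)
G(V) = (-8 + V)*(-2 + V) (G(V) = (V - 8)*(V - 2) = (-8 + V)*(-2 + V))
M(L) = L² (M(L) = (L + (16 + 2² - 10*2))² = (L + (16 + 4 - 20))² = (L + 0)² = L²)
(M(-1) - 8)*16 = ((-1)² - 8)*16 = (1 - 8)*16 = -7*16 = -112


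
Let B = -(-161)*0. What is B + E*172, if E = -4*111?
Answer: -76368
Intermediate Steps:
B = 0 (B = -1*0 = 0)
E = -444
B + E*172 = 0 - 444*172 = 0 - 76368 = -76368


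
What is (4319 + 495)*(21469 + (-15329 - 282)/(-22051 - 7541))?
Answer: 1529230305413/14796 ≈ 1.0335e+8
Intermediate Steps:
(4319 + 495)*(21469 + (-15329 - 282)/(-22051 - 7541)) = 4814*(21469 - 15611/(-29592)) = 4814*(21469 - 15611*(-1/29592)) = 4814*(21469 + 15611/29592) = 4814*(635326259/29592) = 1529230305413/14796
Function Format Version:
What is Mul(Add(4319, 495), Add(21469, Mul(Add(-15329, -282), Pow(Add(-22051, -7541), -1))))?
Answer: Rational(1529230305413, 14796) ≈ 1.0335e+8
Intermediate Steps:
Mul(Add(4319, 495), Add(21469, Mul(Add(-15329, -282), Pow(Add(-22051, -7541), -1)))) = Mul(4814, Add(21469, Mul(-15611, Pow(-29592, -1)))) = Mul(4814, Add(21469, Mul(-15611, Rational(-1, 29592)))) = Mul(4814, Add(21469, Rational(15611, 29592))) = Mul(4814, Rational(635326259, 29592)) = Rational(1529230305413, 14796)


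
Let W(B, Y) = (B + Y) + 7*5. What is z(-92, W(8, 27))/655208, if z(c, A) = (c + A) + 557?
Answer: 535/655208 ≈ 0.00081653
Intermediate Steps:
W(B, Y) = 35 + B + Y (W(B, Y) = (B + Y) + 35 = 35 + B + Y)
z(c, A) = 557 + A + c (z(c, A) = (A + c) + 557 = 557 + A + c)
z(-92, W(8, 27))/655208 = (557 + (35 + 8 + 27) - 92)/655208 = (557 + 70 - 92)*(1/655208) = 535*(1/655208) = 535/655208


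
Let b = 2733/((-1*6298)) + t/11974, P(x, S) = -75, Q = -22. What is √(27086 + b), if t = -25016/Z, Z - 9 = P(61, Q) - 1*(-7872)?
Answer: √586622671500164134258881534/147167009778 ≈ 164.58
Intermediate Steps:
Z = 7806 (Z = 9 + (-75 - 1*(-7872)) = 9 + (-75 + 7872) = 9 + 7797 = 7806)
t = -12508/3903 (t = -25016/7806 = -25016*1/7806 = -12508/3903 ≈ -3.2047)
b = -63902112005/147167009778 (b = 2733/((-1*6298)) - 12508/3903/11974 = 2733/(-6298) - 12508/3903*1/11974 = 2733*(-1/6298) - 6254/23367261 = -2733/6298 - 6254/23367261 = -63902112005/147167009778 ≈ -0.43422)
√(27086 + b) = √(27086 - 63902112005/147167009778) = √(3986101724734903/147167009778) = √586622671500164134258881534/147167009778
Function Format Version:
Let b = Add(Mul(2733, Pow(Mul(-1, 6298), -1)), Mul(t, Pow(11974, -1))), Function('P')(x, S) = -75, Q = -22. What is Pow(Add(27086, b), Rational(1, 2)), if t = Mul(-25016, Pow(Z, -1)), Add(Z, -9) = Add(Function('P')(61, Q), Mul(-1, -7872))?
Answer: Mul(Rational(1, 147167009778), Pow(586622671500164134258881534, Rational(1, 2))) ≈ 164.58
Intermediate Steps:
Z = 7806 (Z = Add(9, Add(-75, Mul(-1, -7872))) = Add(9, Add(-75, 7872)) = Add(9, 7797) = 7806)
t = Rational(-12508, 3903) (t = Mul(-25016, Pow(7806, -1)) = Mul(-25016, Rational(1, 7806)) = Rational(-12508, 3903) ≈ -3.2047)
b = Rational(-63902112005, 147167009778) (b = Add(Mul(2733, Pow(Mul(-1, 6298), -1)), Mul(Rational(-12508, 3903), Pow(11974, -1))) = Add(Mul(2733, Pow(-6298, -1)), Mul(Rational(-12508, 3903), Rational(1, 11974))) = Add(Mul(2733, Rational(-1, 6298)), Rational(-6254, 23367261)) = Add(Rational(-2733, 6298), Rational(-6254, 23367261)) = Rational(-63902112005, 147167009778) ≈ -0.43422)
Pow(Add(27086, b), Rational(1, 2)) = Pow(Add(27086, Rational(-63902112005, 147167009778)), Rational(1, 2)) = Pow(Rational(3986101724734903, 147167009778), Rational(1, 2)) = Mul(Rational(1, 147167009778), Pow(586622671500164134258881534, Rational(1, 2)))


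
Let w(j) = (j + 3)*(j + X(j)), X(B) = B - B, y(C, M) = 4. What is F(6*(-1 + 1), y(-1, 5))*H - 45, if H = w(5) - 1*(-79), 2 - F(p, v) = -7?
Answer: 1026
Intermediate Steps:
X(B) = 0
w(j) = j*(3 + j) (w(j) = (j + 3)*(j + 0) = (3 + j)*j = j*(3 + j))
F(p, v) = 9 (F(p, v) = 2 - 1*(-7) = 2 + 7 = 9)
H = 119 (H = 5*(3 + 5) - 1*(-79) = 5*8 + 79 = 40 + 79 = 119)
F(6*(-1 + 1), y(-1, 5))*H - 45 = 9*119 - 45 = 1071 - 45 = 1026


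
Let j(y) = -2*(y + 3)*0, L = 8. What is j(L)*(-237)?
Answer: 0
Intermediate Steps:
j(y) = 0 (j(y) = -2*(3 + y)*0 = (-6 - 2*y)*0 = 0)
j(L)*(-237) = 0*(-237) = 0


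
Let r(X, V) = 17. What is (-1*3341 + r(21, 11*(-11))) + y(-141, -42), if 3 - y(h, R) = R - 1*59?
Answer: -3220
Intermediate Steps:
y(h, R) = 62 - R (y(h, R) = 3 - (R - 1*59) = 3 - (R - 59) = 3 - (-59 + R) = 3 + (59 - R) = 62 - R)
(-1*3341 + r(21, 11*(-11))) + y(-141, -42) = (-1*3341 + 17) + (62 - 1*(-42)) = (-3341 + 17) + (62 + 42) = -3324 + 104 = -3220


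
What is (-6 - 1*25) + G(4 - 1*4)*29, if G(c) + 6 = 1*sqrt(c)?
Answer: -205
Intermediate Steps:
G(c) = -6 + sqrt(c) (G(c) = -6 + 1*sqrt(c) = -6 + sqrt(c))
(-6 - 1*25) + G(4 - 1*4)*29 = (-6 - 1*25) + (-6 + sqrt(4 - 1*4))*29 = (-6 - 25) + (-6 + sqrt(4 - 4))*29 = -31 + (-6 + sqrt(0))*29 = -31 + (-6 + 0)*29 = -31 - 6*29 = -31 - 174 = -205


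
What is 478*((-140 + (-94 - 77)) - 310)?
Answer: -296838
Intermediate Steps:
478*((-140 + (-94 - 77)) - 310) = 478*((-140 - 171) - 310) = 478*(-311 - 310) = 478*(-621) = -296838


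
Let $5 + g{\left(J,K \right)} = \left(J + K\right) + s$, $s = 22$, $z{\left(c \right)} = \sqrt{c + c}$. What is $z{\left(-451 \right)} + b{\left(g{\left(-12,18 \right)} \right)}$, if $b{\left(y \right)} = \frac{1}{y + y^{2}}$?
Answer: $\frac{1}{552} + i \sqrt{902} \approx 0.0018116 + 30.033 i$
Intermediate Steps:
$z{\left(c \right)} = \sqrt{2} \sqrt{c}$ ($z{\left(c \right)} = \sqrt{2 c} = \sqrt{2} \sqrt{c}$)
$g{\left(J,K \right)} = 17 + J + K$ ($g{\left(J,K \right)} = -5 + \left(\left(J + K\right) + 22\right) = -5 + \left(22 + J + K\right) = 17 + J + K$)
$z{\left(-451 \right)} + b{\left(g{\left(-12,18 \right)} \right)} = \sqrt{2} \sqrt{-451} + \frac{1}{\left(17 - 12 + 18\right) \left(1 + \left(17 - 12 + 18\right)\right)} = \sqrt{2} i \sqrt{451} + \frac{1}{23 \left(1 + 23\right)} = i \sqrt{902} + \frac{1}{23 \cdot 24} = i \sqrt{902} + \frac{1}{23} \cdot \frac{1}{24} = i \sqrt{902} + \frac{1}{552} = \frac{1}{552} + i \sqrt{902}$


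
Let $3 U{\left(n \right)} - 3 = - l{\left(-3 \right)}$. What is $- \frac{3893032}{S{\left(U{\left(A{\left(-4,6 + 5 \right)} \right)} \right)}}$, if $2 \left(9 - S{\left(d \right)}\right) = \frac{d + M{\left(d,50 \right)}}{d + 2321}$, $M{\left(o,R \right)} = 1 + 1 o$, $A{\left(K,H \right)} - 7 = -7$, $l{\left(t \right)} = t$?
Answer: $- \frac{18087026672}{41809} \approx -4.3261 \cdot 10^{5}$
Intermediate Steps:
$A{\left(K,H \right)} = 0$ ($A{\left(K,H \right)} = 7 - 7 = 0$)
$U{\left(n \right)} = 2$ ($U{\left(n \right)} = 1 + \frac{\left(-1\right) \left(-3\right)}{3} = 1 + \frac{1}{3} \cdot 3 = 1 + 1 = 2$)
$M{\left(o,R \right)} = 1 + o$
$S{\left(d \right)} = 9 - \frac{1 + 2 d}{2 \left(2321 + d\right)}$ ($S{\left(d \right)} = 9 - \frac{\left(d + \left(1 + d\right)\right) \frac{1}{d + 2321}}{2} = 9 - \frac{\left(1 + 2 d\right) \frac{1}{2321 + d}}{2} = 9 - \frac{\frac{1}{2321 + d} \left(1 + 2 d\right)}{2} = 9 - \frac{1 + 2 d}{2 \left(2321 + d\right)}$)
$- \frac{3893032}{S{\left(U{\left(A{\left(-4,6 + 5 \right)} \right)} \right)}} = - \frac{3893032}{\frac{1}{2} \frac{1}{2321 + 2} \left(41777 + 16 \cdot 2\right)} = - \frac{3893032}{\frac{1}{2} \cdot \frac{1}{2323} \left(41777 + 32\right)} = - \frac{3893032}{\frac{1}{2} \cdot \frac{1}{2323} \cdot 41809} = - \frac{3893032}{\frac{41809}{4646}} = \left(-3893032\right) \frac{4646}{41809} = - \frac{18087026672}{41809}$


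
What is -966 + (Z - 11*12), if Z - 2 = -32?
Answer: -1128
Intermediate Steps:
Z = -30 (Z = 2 - 32 = -30)
-966 + (Z - 11*12) = -966 + (-30 - 11*12) = -966 + (-30 - 132) = -966 - 162 = -1128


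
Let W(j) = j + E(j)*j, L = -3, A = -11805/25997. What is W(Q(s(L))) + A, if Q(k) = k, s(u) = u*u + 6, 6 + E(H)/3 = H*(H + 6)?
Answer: 361866435/25997 ≈ 13920.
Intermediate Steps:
A = -11805/25997 (A = -11805*1/25997 = -11805/25997 ≈ -0.45409)
E(H) = -18 + 3*H*(6 + H) (E(H) = -18 + 3*(H*(H + 6)) = -18 + 3*(H*(6 + H)) = -18 + 3*H*(6 + H))
s(u) = 6 + u² (s(u) = u² + 6 = 6 + u²)
W(j) = j + j*(-18 + 3*j² + 18*j) (W(j) = j + (-18 + 3*j² + 18*j)*j = j + j*(-18 + 3*j² + 18*j))
W(Q(s(L))) + A = (6 + (-3)²)*(-17 + 3*(6 + (-3)²)² + 18*(6 + (-3)²)) - 11805/25997 = (6 + 9)*(-17 + 3*(6 + 9)² + 18*(6 + 9)) - 11805/25997 = 15*(-17 + 3*15² + 18*15) - 11805/25997 = 15*(-17 + 3*225 + 270) - 11805/25997 = 15*(-17 + 675 + 270) - 11805/25997 = 15*928 - 11805/25997 = 13920 - 11805/25997 = 361866435/25997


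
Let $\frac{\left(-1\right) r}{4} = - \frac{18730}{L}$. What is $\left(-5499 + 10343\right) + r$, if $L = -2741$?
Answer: $\frac{13202484}{2741} \approx 4816.7$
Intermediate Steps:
$r = - \frac{74920}{2741}$ ($r = - 4 \left(- \frac{18730}{-2741}\right) = - 4 \left(\left(-18730\right) \left(- \frac{1}{2741}\right)\right) = \left(-4\right) \frac{18730}{2741} = - \frac{74920}{2741} \approx -27.333$)
$\left(-5499 + 10343\right) + r = \left(-5499 + 10343\right) - \frac{74920}{2741} = 4844 - \frac{74920}{2741} = \frac{13202484}{2741}$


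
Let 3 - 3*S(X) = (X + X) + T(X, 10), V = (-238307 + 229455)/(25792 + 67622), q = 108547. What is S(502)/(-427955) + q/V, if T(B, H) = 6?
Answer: -6509073230440603/5682386490 ≈ -1.1455e+6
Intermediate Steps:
V = -4426/46707 (V = -8852/93414 = -8852*1/93414 = -4426/46707 ≈ -0.094761)
S(X) = -1 - 2*X/3 (S(X) = 1 - ((X + X) + 6)/3 = 1 - (2*X + 6)/3 = 1 - (6 + 2*X)/3 = 1 + (-2 - 2*X/3) = -1 - 2*X/3)
S(502)/(-427955) + q/V = (-1 - ⅔*502)/(-427955) + 108547/(-4426/46707) = (-1 - 1004/3)*(-1/427955) + 108547*(-46707/4426) = -1007/3*(-1/427955) - 5069904729/4426 = 1007/1283865 - 5069904729/4426 = -6509073230440603/5682386490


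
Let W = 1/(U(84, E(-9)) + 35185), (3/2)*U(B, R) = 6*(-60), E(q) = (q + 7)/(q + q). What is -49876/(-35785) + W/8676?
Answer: 3024309273221/2169879442740 ≈ 1.3938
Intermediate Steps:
E(q) = (7 + q)/(2*q) (E(q) = (7 + q)/((2*q)) = (7 + q)*(1/(2*q)) = (7 + q)/(2*q))
U(B, R) = -240 (U(B, R) = 2*(6*(-60))/3 = (⅔)*(-360) = -240)
W = 1/34945 (W = 1/(-240 + 35185) = 1/34945 ≈ 2.8616e-5)
-49876/(-35785) + W/8676 = -49876/(-35785) + (1/34945)/8676 = -49876*(-1/35785) + (1/34945)*(1/8676) = 49876/35785 + 1/303182820 = 3024309273221/2169879442740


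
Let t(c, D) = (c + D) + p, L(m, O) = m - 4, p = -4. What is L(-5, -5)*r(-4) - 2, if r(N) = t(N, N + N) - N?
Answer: 106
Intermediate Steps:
L(m, O) = -4 + m
t(c, D) = -4 + D + c (t(c, D) = (c + D) - 4 = (D + c) - 4 = -4 + D + c)
r(N) = -4 + 2*N (r(N) = (-4 + (N + N) + N) - N = (-4 + 2*N + N) - N = (-4 + 3*N) - N = -4 + 2*N)
L(-5, -5)*r(-4) - 2 = (-4 - 5)*(-4 + 2*(-4)) - 2 = -9*(-4 - 8) - 2 = -9*(-12) - 2 = 108 - 2 = 106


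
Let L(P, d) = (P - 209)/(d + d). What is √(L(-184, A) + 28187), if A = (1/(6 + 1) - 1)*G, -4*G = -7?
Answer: √28318 ≈ 168.28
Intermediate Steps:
G = 7/4 (G = -¼*(-7) = 7/4 ≈ 1.7500)
A = -3/2 (A = (1/(6 + 1) - 1)*(7/4) = (1/7 - 1)*(7/4) = (⅐ - 1)*(7/4) = -6/7*7/4 = -3/2 ≈ -1.5000)
L(P, d) = (-209 + P)/(2*d) (L(P, d) = (-209 + P)/((2*d)) = (-209 + P)*(1/(2*d)) = (-209 + P)/(2*d))
√(L(-184, A) + 28187) = √((-209 - 184)/(2*(-3/2)) + 28187) = √((½)*(-⅔)*(-393) + 28187) = √(131 + 28187) = √28318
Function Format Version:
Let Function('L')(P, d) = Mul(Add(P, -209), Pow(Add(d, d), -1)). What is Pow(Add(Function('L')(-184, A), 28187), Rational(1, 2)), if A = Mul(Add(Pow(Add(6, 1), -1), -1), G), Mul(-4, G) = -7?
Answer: Pow(28318, Rational(1, 2)) ≈ 168.28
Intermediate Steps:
G = Rational(7, 4) (G = Mul(Rational(-1, 4), -7) = Rational(7, 4) ≈ 1.7500)
A = Rational(-3, 2) (A = Mul(Add(Pow(Add(6, 1), -1), -1), Rational(7, 4)) = Mul(Add(Pow(7, -1), -1), Rational(7, 4)) = Mul(Add(Rational(1, 7), -1), Rational(7, 4)) = Mul(Rational(-6, 7), Rational(7, 4)) = Rational(-3, 2) ≈ -1.5000)
Function('L')(P, d) = Mul(Rational(1, 2), Pow(d, -1), Add(-209, P)) (Function('L')(P, d) = Mul(Add(-209, P), Pow(Mul(2, d), -1)) = Mul(Add(-209, P), Mul(Rational(1, 2), Pow(d, -1))) = Mul(Rational(1, 2), Pow(d, -1), Add(-209, P)))
Pow(Add(Function('L')(-184, A), 28187), Rational(1, 2)) = Pow(Add(Mul(Rational(1, 2), Pow(Rational(-3, 2), -1), Add(-209, -184)), 28187), Rational(1, 2)) = Pow(Add(Mul(Rational(1, 2), Rational(-2, 3), -393), 28187), Rational(1, 2)) = Pow(Add(131, 28187), Rational(1, 2)) = Pow(28318, Rational(1, 2))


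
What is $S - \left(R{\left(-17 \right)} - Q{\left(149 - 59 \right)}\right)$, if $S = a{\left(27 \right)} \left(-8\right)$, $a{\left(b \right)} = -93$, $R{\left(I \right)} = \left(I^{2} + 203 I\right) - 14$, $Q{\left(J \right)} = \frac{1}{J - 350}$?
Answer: $\frac{1019199}{260} \approx 3920.0$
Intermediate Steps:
$Q{\left(J \right)} = \frac{1}{-350 + J}$
$R{\left(I \right)} = -14 + I^{2} + 203 I$
$S = 744$ ($S = \left(-93\right) \left(-8\right) = 744$)
$S - \left(R{\left(-17 \right)} - Q{\left(149 - 59 \right)}\right) = 744 - \left(\left(-14 + \left(-17\right)^{2} + 203 \left(-17\right)\right) - \frac{1}{-350 + \left(149 - 59\right)}\right) = 744 - \left(\left(-14 + 289 - 3451\right) - \frac{1}{-350 + \left(149 - 59\right)}\right) = 744 - \left(-3176 - \frac{1}{-350 + 90}\right) = 744 - \left(-3176 - \frac{1}{-260}\right) = 744 - \left(-3176 - - \frac{1}{260}\right) = 744 - \left(-3176 + \frac{1}{260}\right) = 744 - - \frac{825759}{260} = 744 + \frac{825759}{260} = \frac{1019199}{260}$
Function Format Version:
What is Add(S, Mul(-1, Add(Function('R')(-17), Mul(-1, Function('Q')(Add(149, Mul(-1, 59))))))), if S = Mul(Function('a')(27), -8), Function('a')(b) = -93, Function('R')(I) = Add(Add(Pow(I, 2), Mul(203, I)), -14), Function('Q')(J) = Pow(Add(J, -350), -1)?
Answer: Rational(1019199, 260) ≈ 3920.0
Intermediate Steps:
Function('Q')(J) = Pow(Add(-350, J), -1)
Function('R')(I) = Add(-14, Pow(I, 2), Mul(203, I))
S = 744 (S = Mul(-93, -8) = 744)
Add(S, Mul(-1, Add(Function('R')(-17), Mul(-1, Function('Q')(Add(149, Mul(-1, 59))))))) = Add(744, Mul(-1, Add(Add(-14, Pow(-17, 2), Mul(203, -17)), Mul(-1, Pow(Add(-350, Add(149, Mul(-1, 59))), -1))))) = Add(744, Mul(-1, Add(Add(-14, 289, -3451), Mul(-1, Pow(Add(-350, Add(149, -59)), -1))))) = Add(744, Mul(-1, Add(-3176, Mul(-1, Pow(Add(-350, 90), -1))))) = Add(744, Mul(-1, Add(-3176, Mul(-1, Pow(-260, -1))))) = Add(744, Mul(-1, Add(-3176, Mul(-1, Rational(-1, 260))))) = Add(744, Mul(-1, Add(-3176, Rational(1, 260)))) = Add(744, Mul(-1, Rational(-825759, 260))) = Add(744, Rational(825759, 260)) = Rational(1019199, 260)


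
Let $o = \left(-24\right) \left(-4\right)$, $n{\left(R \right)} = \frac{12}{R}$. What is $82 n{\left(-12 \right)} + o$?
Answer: $14$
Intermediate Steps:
$o = 96$
$82 n{\left(-12 \right)} + o = 82 \frac{12}{-12} + 96 = 82 \cdot 12 \left(- \frac{1}{12}\right) + 96 = 82 \left(-1\right) + 96 = -82 + 96 = 14$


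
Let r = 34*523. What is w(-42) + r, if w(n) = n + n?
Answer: 17698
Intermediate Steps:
w(n) = 2*n
r = 17782
w(-42) + r = 2*(-42) + 17782 = -84 + 17782 = 17698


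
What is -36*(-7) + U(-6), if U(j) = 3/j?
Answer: 503/2 ≈ 251.50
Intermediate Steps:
-36*(-7) + U(-6) = -36*(-7) + 3/(-6) = 252 + 3*(-⅙) = 252 - ½ = 503/2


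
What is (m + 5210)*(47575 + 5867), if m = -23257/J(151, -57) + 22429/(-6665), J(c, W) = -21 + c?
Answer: 358166707461/1333 ≈ 2.6869e+8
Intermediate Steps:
m = -485919/2666 (m = -23257/(-21 + 151) + 22429/(-6665) = -23257/130 + 22429*(-1/6665) = -23257*1/130 - 22429/6665 = -1789/10 - 22429/6665 = -485919/2666 ≈ -182.27)
(m + 5210)*(47575 + 5867) = (-485919/2666 + 5210)*(47575 + 5867) = (13403941/2666)*53442 = 358166707461/1333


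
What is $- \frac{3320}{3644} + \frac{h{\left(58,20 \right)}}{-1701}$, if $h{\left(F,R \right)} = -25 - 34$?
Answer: $- \frac{1358081}{1549611} \approx -0.8764$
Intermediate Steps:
$h{\left(F,R \right)} = -59$
$- \frac{3320}{3644} + \frac{h{\left(58,20 \right)}}{-1701} = - \frac{3320}{3644} - \frac{59}{-1701} = \left(-3320\right) \frac{1}{3644} - - \frac{59}{1701} = - \frac{830}{911} + \frac{59}{1701} = - \frac{1358081}{1549611}$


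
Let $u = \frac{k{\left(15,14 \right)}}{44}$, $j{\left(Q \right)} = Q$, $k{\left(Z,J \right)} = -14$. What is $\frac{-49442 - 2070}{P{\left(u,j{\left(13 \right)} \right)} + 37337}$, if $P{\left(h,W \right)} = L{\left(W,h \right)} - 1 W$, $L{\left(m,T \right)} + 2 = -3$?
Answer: $- \frac{51512}{37319} \approx -1.3803$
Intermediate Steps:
$L{\left(m,T \right)} = -5$ ($L{\left(m,T \right)} = -2 - 3 = -5$)
$u = - \frac{7}{22}$ ($u = - \frac{14}{44} = \left(-14\right) \frac{1}{44} = - \frac{7}{22} \approx -0.31818$)
$P{\left(h,W \right)} = -5 - W$ ($P{\left(h,W \right)} = -5 - 1 W = -5 - W$)
$\frac{-49442 - 2070}{P{\left(u,j{\left(13 \right)} \right)} + 37337} = \frac{-49442 - 2070}{\left(-5 - 13\right) + 37337} = - \frac{51512}{\left(-5 - 13\right) + 37337} = - \frac{51512}{-18 + 37337} = - \frac{51512}{37319}$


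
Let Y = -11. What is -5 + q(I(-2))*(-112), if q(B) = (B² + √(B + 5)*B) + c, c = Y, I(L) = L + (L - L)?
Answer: 779 + 224*√3 ≈ 1167.0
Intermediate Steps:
I(L) = L (I(L) = L + 0 = L)
c = -11
q(B) = -11 + B² + B*√(5 + B) (q(B) = (B² + √(B + 5)*B) - 11 = (B² + √(5 + B)*B) - 11 = (B² + B*√(5 + B)) - 11 = -11 + B² + B*√(5 + B))
-5 + q(I(-2))*(-112) = -5 + (-11 + (-2)² - 2*√(5 - 2))*(-112) = -5 + (-11 + 4 - 2*√3)*(-112) = -5 + (-7 - 2*√3)*(-112) = -5 + (784 + 224*√3) = 779 + 224*√3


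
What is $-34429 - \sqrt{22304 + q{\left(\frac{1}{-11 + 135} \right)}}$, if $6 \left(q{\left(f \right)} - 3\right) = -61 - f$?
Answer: $-34429 - \frac{\sqrt{3085524798}}{372} \approx -34578.0$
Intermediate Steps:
$q{\left(f \right)} = - \frac{43}{6} - \frac{f}{6}$ ($q{\left(f \right)} = 3 + \frac{-61 - f}{6} = 3 - \left(\frac{61}{6} + \frac{f}{6}\right) = - \frac{43}{6} - \frac{f}{6}$)
$-34429 - \sqrt{22304 + q{\left(\frac{1}{-11 + 135} \right)}} = -34429 - \sqrt{22304 - \left(\frac{43}{6} + \frac{1}{6 \left(-11 + 135\right)}\right)} = -34429 - \sqrt{22304 - \left(\frac{43}{6} + \frac{1}{6 \cdot 124}\right)} = -34429 - \sqrt{22304 - \frac{5333}{744}} = -34429 - \sqrt{\frac{16588843}{744}} = -34429 - \frac{\sqrt{3085524798}}{372}$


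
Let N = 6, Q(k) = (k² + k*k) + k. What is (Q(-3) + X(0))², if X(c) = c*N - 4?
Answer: 121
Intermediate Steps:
Q(k) = k + 2*k² (Q(k) = (k² + k²) + k = 2*k² + k = k + 2*k²)
X(c) = -4 + 6*c (X(c) = c*6 - 4 = 6*c - 4 = -4 + 6*c)
(Q(-3) + X(0))² = (-3*(1 + 2*(-3)) + (-4 + 6*0))² = (-3*(1 - 6) + (-4 + 0))² = (-3*(-5) - 4)² = (15 - 4)² = 11² = 121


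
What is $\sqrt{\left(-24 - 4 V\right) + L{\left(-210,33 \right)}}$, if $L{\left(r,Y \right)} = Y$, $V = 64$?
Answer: $i \sqrt{247} \approx 15.716 i$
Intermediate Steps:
$\sqrt{\left(-24 - 4 V\right) + L{\left(-210,33 \right)}} = \sqrt{\left(-24 - 256\right) + 33} = \sqrt{-280 + 33} = \sqrt{-247} = i \sqrt{247}$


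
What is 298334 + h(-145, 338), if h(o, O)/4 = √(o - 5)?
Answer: 298334 + 20*I*√6 ≈ 2.9833e+5 + 48.99*I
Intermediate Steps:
h(o, O) = 4*√(-5 + o) (h(o, O) = 4*√(o - 5) = 4*√(-5 + o))
298334 + h(-145, 338) = 298334 + 4*√(-5 - 145) = 298334 + 4*√(-150) = 298334 + 4*(5*I*√6) = 298334 + 20*I*√6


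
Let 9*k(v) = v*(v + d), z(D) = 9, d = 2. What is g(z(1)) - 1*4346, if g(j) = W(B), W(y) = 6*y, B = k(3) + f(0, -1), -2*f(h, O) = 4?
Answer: -4348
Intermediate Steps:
f(h, O) = -2 (f(h, O) = -½*4 = -2)
k(v) = v*(2 + v)/9 (k(v) = (v*(v + 2))/9 = (v*(2 + v))/9 = v*(2 + v)/9)
B = -⅓ (B = (⅑)*3*(2 + 3) - 2 = (⅑)*3*5 - 2 = 5/3 - 2 = -⅓ ≈ -0.33333)
g(j) = -2 (g(j) = 6*(-⅓) = -2)
g(z(1)) - 1*4346 = -2 - 1*4346 = -2 - 4346 = -4348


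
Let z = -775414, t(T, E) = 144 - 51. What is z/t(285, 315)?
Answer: -775414/93 ≈ -8337.8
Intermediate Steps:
t(T, E) = 93
z/t(285, 315) = -775414/93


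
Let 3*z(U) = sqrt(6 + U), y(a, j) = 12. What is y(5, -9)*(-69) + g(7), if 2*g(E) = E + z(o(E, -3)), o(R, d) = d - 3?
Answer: -1649/2 ≈ -824.50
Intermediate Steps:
o(R, d) = -3 + d
z(U) = sqrt(6 + U)/3
g(E) = E/2 (g(E) = (E + sqrt(6 + (-3 - 3))/3)/2 = (E + sqrt(6 - 6)/3)/2 = (E + sqrt(0)/3)/2 = (E + (1/3)*0)/2 = (E + 0)/2 = E/2)
y(5, -9)*(-69) + g(7) = 12*(-69) + (1/2)*7 = -828 + 7/2 = -1649/2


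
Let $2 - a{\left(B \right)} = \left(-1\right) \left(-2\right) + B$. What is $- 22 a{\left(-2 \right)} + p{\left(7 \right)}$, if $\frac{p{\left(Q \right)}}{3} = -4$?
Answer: $-56$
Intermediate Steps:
$a{\left(B \right)} = - B$ ($a{\left(B \right)} = 2 - \left(\left(-1\right) \left(-2\right) + B\right) = 2 - \left(2 + B\right) = - B$)
$p{\left(Q \right)} = -12$ ($p{\left(Q \right)} = 3 \left(-4\right) = -12$)
$- 22 a{\left(-2 \right)} + p{\left(7 \right)} = - 22 \left(\left(-1\right) \left(-2\right)\right) - 12 = \left(-22\right) 2 - 12 = -44 - 12 = -56$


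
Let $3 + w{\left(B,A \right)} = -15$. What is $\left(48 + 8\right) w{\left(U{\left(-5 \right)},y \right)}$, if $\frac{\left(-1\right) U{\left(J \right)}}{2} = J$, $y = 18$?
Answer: $-1008$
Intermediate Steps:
$U{\left(J \right)} = - 2 J$
$w{\left(B,A \right)} = -18$ ($w{\left(B,A \right)} = -3 - 15 = -18$)
$\left(48 + 8\right) w{\left(U{\left(-5 \right)},y \right)} = \left(48 + 8\right) \left(-18\right) = 56 \left(-18\right) = -1008$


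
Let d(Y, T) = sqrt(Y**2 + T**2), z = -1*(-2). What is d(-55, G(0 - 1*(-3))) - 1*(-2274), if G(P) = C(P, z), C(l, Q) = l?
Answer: 2274 + sqrt(3034) ≈ 2329.1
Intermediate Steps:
z = 2
G(P) = P
d(Y, T) = sqrt(T**2 + Y**2)
d(-55, G(0 - 1*(-3))) - 1*(-2274) = sqrt((0 - 1*(-3))**2 + (-55)**2) - 1*(-2274) = sqrt((0 + 3)**2 + 3025) + 2274 = sqrt(3**2 + 3025) + 2274 = sqrt(9 + 3025) + 2274 = sqrt(3034) + 2274 = 2274 + sqrt(3034)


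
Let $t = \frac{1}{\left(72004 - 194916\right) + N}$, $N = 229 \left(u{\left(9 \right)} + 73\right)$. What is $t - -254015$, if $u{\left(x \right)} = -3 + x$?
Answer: $\frac{26626106314}{104821} \approx 2.5402 \cdot 10^{5}$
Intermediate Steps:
$N = 18091$ ($N = 229 \left(\left(-3 + 9\right) + 73\right) = 229 \left(6 + 73\right) = 229 \cdot 79 = 18091$)
$t = - \frac{1}{104821}$ ($t = \frac{1}{\left(72004 - 194916\right) + 18091} = \frac{1}{-122912 + 18091} = \frac{1}{-104821} = - \frac{1}{104821} \approx -9.5401 \cdot 10^{-6}$)
$t - -254015 = - \frac{1}{104821} - -254015 = - \frac{1}{104821} + 254015 = \frac{26626106314}{104821}$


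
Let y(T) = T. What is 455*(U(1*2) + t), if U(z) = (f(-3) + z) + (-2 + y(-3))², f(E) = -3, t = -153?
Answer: -58695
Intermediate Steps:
U(z) = 22 + z (U(z) = (-3 + z) + (-2 - 3)² = (-3 + z) + (-5)² = (-3 + z) + 25 = 22 + z)
455*(U(1*2) + t) = 455*((22 + 1*2) - 153) = 455*((22 + 2) - 153) = 455*(24 - 153) = 455*(-129) = -58695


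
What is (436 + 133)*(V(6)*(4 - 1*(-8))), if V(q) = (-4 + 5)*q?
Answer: 40968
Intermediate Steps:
V(q) = q (V(q) = 1*q = q)
(436 + 133)*(V(6)*(4 - 1*(-8))) = (436 + 133)*(6*(4 - 1*(-8))) = 569*(6*(4 + 8)) = 569*(6*12) = 569*72 = 40968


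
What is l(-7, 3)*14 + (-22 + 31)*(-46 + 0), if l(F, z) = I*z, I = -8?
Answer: -750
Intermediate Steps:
l(F, z) = -8*z
l(-7, 3)*14 + (-22 + 31)*(-46 + 0) = -8*3*14 + (-22 + 31)*(-46 + 0) = -24*14 + 9*(-46) = -336 - 414 = -750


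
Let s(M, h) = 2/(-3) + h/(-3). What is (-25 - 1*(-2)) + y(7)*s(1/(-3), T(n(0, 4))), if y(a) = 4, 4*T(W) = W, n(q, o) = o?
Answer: -27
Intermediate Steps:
T(W) = W/4
s(M, h) = -⅔ - h/3 (s(M, h) = 2*(-⅓) + h*(-⅓) = -⅔ - h/3)
(-25 - 1*(-2)) + y(7)*s(1/(-3), T(n(0, 4))) = (-25 - 1*(-2)) + 4*(-⅔ - 4/12) = (-25 + 2) + 4*(-⅔ - ⅓*1) = -23 + 4*(-⅔ - ⅓) = -23 + 4*(-1) = -23 - 4 = -27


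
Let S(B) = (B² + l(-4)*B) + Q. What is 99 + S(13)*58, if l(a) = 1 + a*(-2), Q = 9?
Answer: 17209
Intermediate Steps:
l(a) = 1 - 2*a
S(B) = 9 + B² + 9*B (S(B) = (B² + (1 - 2*(-4))*B) + 9 = (B² + (1 + 8)*B) + 9 = (B² + 9*B) + 9 = 9 + B² + 9*B)
99 + S(13)*58 = 99 + (9 + 13² + 9*13)*58 = 99 + (9 + 169 + 117)*58 = 99 + 295*58 = 99 + 17110 = 17209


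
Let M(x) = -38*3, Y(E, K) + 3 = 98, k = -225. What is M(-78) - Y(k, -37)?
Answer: -209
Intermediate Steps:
Y(E, K) = 95 (Y(E, K) = -3 + 98 = 95)
M(x) = -114
M(-78) - Y(k, -37) = -114 - 1*95 = -114 - 95 = -209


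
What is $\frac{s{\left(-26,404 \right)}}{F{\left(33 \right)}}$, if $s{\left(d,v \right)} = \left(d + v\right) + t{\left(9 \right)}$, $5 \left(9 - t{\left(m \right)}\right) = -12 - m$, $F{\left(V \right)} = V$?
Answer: $\frac{652}{55} \approx 11.855$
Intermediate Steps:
$t{\left(m \right)} = \frac{57}{5} + \frac{m}{5}$ ($t{\left(m \right)} = 9 - \frac{-12 - m}{5} = 9 + \left(\frac{12}{5} + \frac{m}{5}\right) = \frac{57}{5} + \frac{m}{5}$)
$s{\left(d,v \right)} = \frac{66}{5} + d + v$ ($s{\left(d,v \right)} = \left(d + v\right) + \left(\frac{57}{5} + \frac{1}{5} \cdot 9\right) = \left(d + v\right) + \left(\frac{57}{5} + \frac{9}{5}\right) = \left(d + v\right) + \frac{66}{5} = \frac{66}{5} + d + v$)
$\frac{s{\left(-26,404 \right)}}{F{\left(33 \right)}} = \frac{\frac{66}{5} - 26 + 404}{33} = \frac{1956}{5} \cdot \frac{1}{33} = \frac{652}{55}$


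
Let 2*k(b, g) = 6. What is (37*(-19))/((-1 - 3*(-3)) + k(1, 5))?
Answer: -703/11 ≈ -63.909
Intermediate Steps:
k(b, g) = 3 (k(b, g) = (½)*6 = 3)
(37*(-19))/((-1 - 3*(-3)) + k(1, 5)) = (37*(-19))/((-1 - 3*(-3)) + 3) = -703/((-1 + 9) + 3) = -703/(8 + 3) = -703/11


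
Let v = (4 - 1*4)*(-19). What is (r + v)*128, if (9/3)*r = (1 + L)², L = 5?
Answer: 1536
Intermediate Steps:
r = 12 (r = (1 + 5)²/3 = (⅓)*6² = (⅓)*36 = 12)
v = 0 (v = (4 - 4)*(-19) = 0*(-19) = 0)
(r + v)*128 = (12 + 0)*128 = 12*128 = 1536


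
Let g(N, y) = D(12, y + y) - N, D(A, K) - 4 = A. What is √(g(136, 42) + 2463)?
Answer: √2343 ≈ 48.405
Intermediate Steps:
D(A, K) = 4 + A
g(N, y) = 16 - N (g(N, y) = (4 + 12) - N = 16 - N)
√(g(136, 42) + 2463) = √((16 - 1*136) + 2463) = √((16 - 136) + 2463) = √(-120 + 2463) = √2343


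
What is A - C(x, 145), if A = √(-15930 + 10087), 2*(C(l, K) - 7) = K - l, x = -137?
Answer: -148 + I*√5843 ≈ -148.0 + 76.44*I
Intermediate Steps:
C(l, K) = 7 + K/2 - l/2 (C(l, K) = 7 + (K - l)/2 = 7 + (K/2 - l/2) = 7 + K/2 - l/2)
A = I*√5843 (A = √(-5843) = I*√5843 ≈ 76.44*I)
A - C(x, 145) = I*√5843 - (7 + (½)*145 - ½*(-137)) = I*√5843 - (7 + 145/2 + 137/2) = I*√5843 - 1*148 = I*√5843 - 148 = -148 + I*√5843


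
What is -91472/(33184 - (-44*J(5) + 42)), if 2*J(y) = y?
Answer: -22868/8313 ≈ -2.7509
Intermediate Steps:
J(y) = y/2
-91472/(33184 - (-44*J(5) + 42)) = -91472/(33184 - (-22*5 + 42)) = -91472/(33184 - (-44*5/2 + 42)) = -91472/(33184 - (-110 + 42)) = -91472/(33184 - 1*(-68)) = -91472/(33184 + 68) = -91472/33252 = -91472*1/33252 = -22868/8313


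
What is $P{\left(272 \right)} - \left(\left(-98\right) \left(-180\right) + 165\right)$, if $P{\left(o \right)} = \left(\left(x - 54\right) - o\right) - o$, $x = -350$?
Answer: $-18753$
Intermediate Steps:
$P{\left(o \right)} = -404 - 2 o$ ($P{\left(o \right)} = \left(\left(-350 - 54\right) - o\right) - o = \left(-404 - o\right) - o = -404 - 2 o$)
$P{\left(272 \right)} - \left(\left(-98\right) \left(-180\right) + 165\right) = \left(-404 - 544\right) - \left(\left(-98\right) \left(-180\right) + 165\right) = \left(-404 - 544\right) - \left(17640 + 165\right) = -948 - 17805 = -18753$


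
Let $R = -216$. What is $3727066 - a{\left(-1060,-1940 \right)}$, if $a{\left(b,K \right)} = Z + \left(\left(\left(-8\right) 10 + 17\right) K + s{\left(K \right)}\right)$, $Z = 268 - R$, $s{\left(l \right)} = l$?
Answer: $3606302$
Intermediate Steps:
$Z = 484$ ($Z = 268 - -216 = 268 + 216 = 484$)
$a{\left(b,K \right)} = 484 - 62 K$ ($a{\left(b,K \right)} = 484 + \left(\left(\left(-8\right) 10 + 17\right) K + K\right) = 484 + \left(\left(-80 + 17\right) K + K\right) = 484 + \left(- 63 K + K\right) = 484 - 62 K$)
$3727066 - a{\left(-1060,-1940 \right)} = 3727066 - \left(484 - -120280\right) = 3727066 - \left(484 + 120280\right) = 3727066 - 120764 = 3606302$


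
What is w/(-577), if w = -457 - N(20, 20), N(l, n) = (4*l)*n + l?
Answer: 2077/577 ≈ 3.5997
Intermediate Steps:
N(l, n) = l + 4*l*n (N(l, n) = 4*l*n + l = l + 4*l*n)
w = -2077 (w = -457 - 20*(1 + 4*20) = -457 - 20*(1 + 80) = -457 - 20*81 = -457 - 1*1620 = -457 - 1620 = -2077)
w/(-577) = -2077/(-577) = -2077*(-1/577) = 2077/577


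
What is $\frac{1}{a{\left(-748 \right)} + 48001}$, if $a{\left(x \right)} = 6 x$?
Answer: $\frac{1}{43513} \approx 2.2982 \cdot 10^{-5}$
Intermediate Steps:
$\frac{1}{a{\left(-748 \right)} + 48001} = \frac{1}{6 \left(-748\right) + 48001} = \frac{1}{-4488 + 48001} = \frac{1}{43513}$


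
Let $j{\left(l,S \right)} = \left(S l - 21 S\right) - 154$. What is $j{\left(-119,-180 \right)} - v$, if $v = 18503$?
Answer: $6543$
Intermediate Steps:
$j{\left(l,S \right)} = -154 - 21 S + S l$ ($j{\left(l,S \right)} = \left(- 21 S + S l\right) - 154 = -154 - 21 S + S l$)
$j{\left(-119,-180 \right)} - v = \left(-154 - -3780 - -21420\right) - 18503 = \left(-154 + 3780 + 21420\right) - 18503 = 25046 - 18503 = 6543$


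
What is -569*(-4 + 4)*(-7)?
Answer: 0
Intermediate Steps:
-569*(-4 + 4)*(-7) = -0*(-7) = -569*0 = 0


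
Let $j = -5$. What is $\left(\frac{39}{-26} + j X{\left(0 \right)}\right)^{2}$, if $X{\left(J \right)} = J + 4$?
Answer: $\frac{1849}{4} \approx 462.25$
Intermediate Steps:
$X{\left(J \right)} = 4 + J$
$\left(\frac{39}{-26} + j X{\left(0 \right)}\right)^{2} = \left(\frac{39}{-26} - 5 \left(4 + 0\right)\right)^{2} = \left(39 \left(- \frac{1}{26}\right) - 20\right)^{2} = \left(- \frac{3}{2} - 20\right)^{2} = \left(- \frac{43}{2}\right)^{2} = \frac{1849}{4}$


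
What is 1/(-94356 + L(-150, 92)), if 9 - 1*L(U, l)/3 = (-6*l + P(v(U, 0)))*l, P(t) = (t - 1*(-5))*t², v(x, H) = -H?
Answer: 1/58023 ≈ 1.7235e-5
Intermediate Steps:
P(t) = t²*(5 + t) (P(t) = (t + 5)*t² = (5 + t)*t² = t²*(5 + t))
L(U, l) = 27 + 18*l² (L(U, l) = 27 - 3*(-6*l + (-1*0)²*(5 - 1*0))*l = 27 - 3*(-6*l + 0²*(5 + 0))*l = 27 - 3*(-6*l + 0*5)*l = 27 - 3*(-6*l + 0)*l = 27 - 3*(-6*l)*l = 27 - (-18)*l² = 27 + 18*l²)
1/(-94356 + L(-150, 92)) = 1/(-94356 + (27 + 18*92²)) = 1/(-94356 + (27 + 18*8464)) = 1/(-94356 + (27 + 152352)) = 1/(-94356 + 152379) = 1/58023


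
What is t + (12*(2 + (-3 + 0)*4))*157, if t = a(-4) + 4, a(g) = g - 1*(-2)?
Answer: -18838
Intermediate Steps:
a(g) = 2 + g (a(g) = g + 2 = 2 + g)
t = 2 (t = (2 - 4) + 4 = -2 + 4 = 2)
t + (12*(2 + (-3 + 0)*4))*157 = 2 + (12*(2 + (-3 + 0)*4))*157 = 2 + (12*(2 - 3*4))*157 = 2 + (12*(2 - 12))*157 = 2 + (12*(-10))*157 = 2 - 120*157 = 2 - 18840 = -18838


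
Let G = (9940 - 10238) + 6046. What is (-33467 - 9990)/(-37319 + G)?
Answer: 43457/31571 ≈ 1.3765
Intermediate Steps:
G = 5748 (G = -298 + 6046 = 5748)
(-33467 - 9990)/(-37319 + G) = (-33467 - 9990)/(-37319 + 5748) = -43457/(-31571) = -43457*(-1/31571) = 43457/31571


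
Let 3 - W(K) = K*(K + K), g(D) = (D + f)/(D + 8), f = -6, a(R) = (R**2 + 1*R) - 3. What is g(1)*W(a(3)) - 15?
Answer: 220/3 ≈ 73.333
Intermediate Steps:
a(R) = -3 + R + R**2 (a(R) = (R**2 + R) - 3 = (R + R**2) - 3 = -3 + R + R**2)
g(D) = (-6 + D)/(8 + D) (g(D) = (D - 6)/(D + 8) = (-6 + D)/(8 + D))
W(K) = 3 - 2*K**2 (W(K) = 3 - K*(K + K) = 3 - K*2*K = 3 - 2*K**2)
g(1)*W(a(3)) - 15 = ((-6 + 1)/(8 + 1))*(3 - 2*(-3 + 3 + 3**2)**2) - 15 = (-5/9)*(3 - 2*(-3 + 3 + 9)**2) - 15 = ((1/9)*(-5))*(3 - 2*9**2) - 15 = -5*(3 - 2*81)/9 - 15 = -5*(3 - 162)/9 - 15 = -5/9*(-159) - 15 = 265/3 - 15 = 220/3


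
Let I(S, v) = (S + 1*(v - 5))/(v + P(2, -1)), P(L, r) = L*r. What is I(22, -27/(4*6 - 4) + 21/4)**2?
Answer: 121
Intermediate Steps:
I(S, v) = (-5 + S + v)/(-2 + v) (I(S, v) = (S + 1*(v - 5))/(v + 2*(-1)) = (S + 1*(-5 + v))/(v - 2) = (S + (-5 + v))/(-2 + v) = (-5 + S + v)/(-2 + v))
I(22, -27/(4*6 - 4) + 21/4)**2 = ((-5 + 22 + (-27/(4*6 - 4) + 21/4))/(-2 + (-27/(4*6 - 4) + 21/4)))**2 = ((-5 + 22 + (-27/(24 - 4) + 21*(1/4)))/(-2 + (-27/(24 - 4) + 21*(1/4))))**2 = ((-5 + 22 + (-27/20 + 21/4))/(-2 + (-27/20 + 21/4)))**2 = ((-5 + 22 + 39/10)/(-2 + 39/10))**2 = ((209/10)/(19/10))**2 = ((10/19)*(209/10))**2 = 11**2 = 121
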